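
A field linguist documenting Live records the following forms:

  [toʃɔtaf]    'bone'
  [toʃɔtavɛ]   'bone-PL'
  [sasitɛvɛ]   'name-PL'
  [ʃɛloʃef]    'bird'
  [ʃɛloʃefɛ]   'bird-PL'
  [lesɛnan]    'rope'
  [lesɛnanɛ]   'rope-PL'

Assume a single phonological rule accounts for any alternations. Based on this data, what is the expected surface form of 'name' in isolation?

In [toʃɔtaf] and [toʃɔtavɛ] the final segment of 'bone' alternates: [f] ~ [v].
But 'bird' keeps [f] in both environments ([ʃɛloʃef], [ʃɛloʃefɛ]), so there is no rule changing /f/ to [v] before the PL suffix.
So /v/ is underlying, and a rule of word-final obstruent devoicing — voiced obstruents become voiceless word-finally — gives [f].
The one attested form of 'name', [sasitɛvɛ], shows underlying /sasitɛv/. Applying the same rule word-finally gives [sasitɛf].

[sasitɛf]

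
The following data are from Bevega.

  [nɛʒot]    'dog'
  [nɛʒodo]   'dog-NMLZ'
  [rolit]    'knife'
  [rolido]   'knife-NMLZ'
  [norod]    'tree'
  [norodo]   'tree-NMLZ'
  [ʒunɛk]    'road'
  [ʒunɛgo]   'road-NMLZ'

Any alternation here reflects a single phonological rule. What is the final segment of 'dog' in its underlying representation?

/t/

'dog' shows [t] ~ [d] at the end of the stem ([nɛʒot] vs [nɛʒodo]).
But 'tree' keeps [d] in both environments ([norod], [norodo]), so there is no rule changing /d/ to [t] in isolation.
The underlying segment must be /t/; voiceless stops become voiced between vowels, yielding [d] there.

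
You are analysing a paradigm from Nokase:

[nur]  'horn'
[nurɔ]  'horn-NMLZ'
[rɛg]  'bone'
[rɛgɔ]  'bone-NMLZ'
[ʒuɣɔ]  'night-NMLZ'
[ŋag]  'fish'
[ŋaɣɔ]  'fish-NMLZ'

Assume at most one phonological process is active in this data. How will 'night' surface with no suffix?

'fish' shows [g] ~ [ɣ] at the end of the stem ([ŋag] vs [ŋaɣɔ]).
But 'bone' keeps [g] in both environments ([rɛg], [rɛgɔ]), so there is no rule changing /g/ to [ɣ] before the NMLZ suffix.
Therefore /ɣ/ is basic and [g] is derived by word-final hardening (voiced fricatives become stops word-finally).
From [ʒuɣɔ] the stem 'night' is /ʒuɣ/; word-finally this yields [ʒug].

[ʒug]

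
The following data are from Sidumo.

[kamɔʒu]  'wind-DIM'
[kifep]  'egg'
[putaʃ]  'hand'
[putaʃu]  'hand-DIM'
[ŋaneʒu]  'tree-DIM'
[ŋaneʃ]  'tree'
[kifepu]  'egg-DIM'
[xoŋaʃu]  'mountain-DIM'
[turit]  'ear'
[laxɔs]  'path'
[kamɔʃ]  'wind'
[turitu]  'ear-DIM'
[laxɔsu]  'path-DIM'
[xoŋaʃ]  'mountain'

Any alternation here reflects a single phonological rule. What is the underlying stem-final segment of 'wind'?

'wind' shows [ʃ] ~ [ʒ] at the end of the stem ([kamɔʃ] vs [kamɔʒu]).
If /ʃ/ were underlying and a rule turned it into [ʒ] before the DIM suffix, 'hand' would also alternate; but it has [ʃ] in both [putaʃ] and [putaʃu].
So /ʒ/ is underlying, and a rule of word-final obstruent devoicing — voiced obstruents become voiceless word-finally — gives [ʃ].

/ʒ/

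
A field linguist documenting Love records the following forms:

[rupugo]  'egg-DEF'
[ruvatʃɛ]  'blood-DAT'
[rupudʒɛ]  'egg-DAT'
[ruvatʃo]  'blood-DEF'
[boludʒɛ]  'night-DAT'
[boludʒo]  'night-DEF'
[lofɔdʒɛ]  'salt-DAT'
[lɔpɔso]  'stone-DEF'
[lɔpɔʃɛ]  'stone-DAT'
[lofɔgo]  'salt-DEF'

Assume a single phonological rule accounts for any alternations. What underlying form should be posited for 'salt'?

'salt' shows [dʒ] ~ [g] at the end of the stem ([lofɔdʒɛ] vs [lofɔgo]).
If /dʒ/ were underlying and a rule turned it into [g] before the DEF suffix, 'night' would also alternate; but it has [dʒ] in both [boludʒɛ] and [boludʒo].
Therefore /g/ is basic and [dʒ] is derived by palatalization before a front vowel (/g/ and /s/ become palato-alveolar [dʒ] and [ʃ] before a front vowel).

/lofɔg/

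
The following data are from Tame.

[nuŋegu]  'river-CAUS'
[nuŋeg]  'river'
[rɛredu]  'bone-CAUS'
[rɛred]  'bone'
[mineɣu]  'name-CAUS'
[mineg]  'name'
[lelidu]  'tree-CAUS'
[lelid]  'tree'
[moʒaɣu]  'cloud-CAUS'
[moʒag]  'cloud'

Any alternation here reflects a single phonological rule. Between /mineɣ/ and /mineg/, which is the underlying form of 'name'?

The root 'name' surfaces as [mineɣu] and [mineg], with a stem-final [ɣ] ~ [g] alternation.
If /g/ were underlying and a rule turned it into [ɣ] before the CAUS suffix, 'river' would also alternate; but it has [g] in both [nuŋegu] and [nuŋeg].
So /ɣ/ is underlying, and a rule of word-final hardening — voiced fricatives become stops word-finally — gives [g].

/mineɣ/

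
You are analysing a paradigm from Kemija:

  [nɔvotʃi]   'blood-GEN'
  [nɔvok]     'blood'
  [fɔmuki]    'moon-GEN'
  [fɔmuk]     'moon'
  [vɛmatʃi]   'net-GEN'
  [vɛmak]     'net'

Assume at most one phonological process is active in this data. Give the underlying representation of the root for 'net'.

The root 'net' surfaces as [vɛmatʃi] and [vɛmak], with a stem-final [tʃ] ~ [k] alternation.
But 'moon' keeps [k] in both environments ([fɔmuki], [fɔmuk]), so there is no rule changing /k/ to [tʃ] before the GEN suffix.
The alternation reflects depalatalization: palato-alveolar /tʃ/ becomes [k] when no front vowel follows. /tʃ/ is underlying.

/vɛmatʃ/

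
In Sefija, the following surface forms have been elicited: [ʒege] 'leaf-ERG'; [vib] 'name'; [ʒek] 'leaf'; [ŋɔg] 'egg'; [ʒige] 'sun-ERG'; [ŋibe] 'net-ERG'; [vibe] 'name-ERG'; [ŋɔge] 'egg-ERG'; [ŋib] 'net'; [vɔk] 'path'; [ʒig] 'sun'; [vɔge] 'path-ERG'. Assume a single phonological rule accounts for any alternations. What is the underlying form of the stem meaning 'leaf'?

'leaf' shows [g] ~ [k] at the end of the stem ([ʒege] vs [ʒek]).
Compare 'sun', with invariant [g] in [ʒige] and [ʒig]: an analysis with underlying /g/ and a rule producing [k] in isolation would wrongly predict alternation here too.
So /k/ is underlying, and a rule of intervocalic voicing — voiceless stops become voiced between vowels — gives [g].

/ʒek/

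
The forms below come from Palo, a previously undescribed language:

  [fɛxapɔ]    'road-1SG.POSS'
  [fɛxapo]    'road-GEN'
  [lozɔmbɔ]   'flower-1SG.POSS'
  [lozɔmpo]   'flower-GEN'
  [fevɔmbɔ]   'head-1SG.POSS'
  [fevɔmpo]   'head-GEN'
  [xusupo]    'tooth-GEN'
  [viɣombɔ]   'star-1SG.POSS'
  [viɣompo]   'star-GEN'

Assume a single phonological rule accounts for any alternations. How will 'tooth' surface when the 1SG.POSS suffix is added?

[xusupɔ]

The 1SG.POSS suffix surfaces as [-bɔ] and [-pɔ], depending on the final segment of the stem.
By contrast the GEN suffix keeps its initial [p] throughout — that segment must be underlying.
So the underlying form is /-bɔ/, and voiced stops become voiceless after a vowel.
After 'tooth', which ends in a vowel, the suffix surfaces as [-pɔ], giving [xusupɔ].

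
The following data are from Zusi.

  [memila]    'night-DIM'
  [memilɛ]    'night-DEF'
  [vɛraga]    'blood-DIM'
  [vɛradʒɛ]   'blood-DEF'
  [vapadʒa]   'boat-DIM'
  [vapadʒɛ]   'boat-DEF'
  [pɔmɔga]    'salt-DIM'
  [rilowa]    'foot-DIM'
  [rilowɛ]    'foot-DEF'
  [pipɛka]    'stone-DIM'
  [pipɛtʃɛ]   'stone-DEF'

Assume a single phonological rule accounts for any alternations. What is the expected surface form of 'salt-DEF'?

[pɔmɔdʒɛ]

The stem for 'blood' ends in [g] in [vɛraga] but [dʒ] in [vɛradʒɛ].
If /dʒ/ were underlying and a rule turned it into [g] before the DIM suffix, 'boat' would also alternate; but it has [dʒ] in both [vapadʒa] and [vapadʒɛ].
The underlying segment must be /g/; /k/ and /g/ become palato-alveolar [tʃ] and [dʒ] before a front vowel, yielding [dʒ] there.
The one attested form of 'salt', [pɔmɔga], shows underlying /pɔmɔg/. Applying the same rule before a front vowel gives [pɔmɔdʒɛ].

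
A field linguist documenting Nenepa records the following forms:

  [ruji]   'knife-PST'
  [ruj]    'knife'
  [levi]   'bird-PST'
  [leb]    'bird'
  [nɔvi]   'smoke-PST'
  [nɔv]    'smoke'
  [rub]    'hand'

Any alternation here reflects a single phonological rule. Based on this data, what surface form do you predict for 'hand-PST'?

The root 'bird' surfaces as [levi] and [leb], with a stem-final [v] ~ [b] alternation.
But 'smoke' keeps [v] in both environments ([nɔvi], [nɔv]), so there is no rule changing /v/ to [b] in isolation.
So /b/ is underlying, and a rule of intervocalic spirantization — voiced stops become fricatives between vowels — gives [v].
From [rub] the stem 'hand' is /rub/; between vowels this yields [ruvi].

[ruvi]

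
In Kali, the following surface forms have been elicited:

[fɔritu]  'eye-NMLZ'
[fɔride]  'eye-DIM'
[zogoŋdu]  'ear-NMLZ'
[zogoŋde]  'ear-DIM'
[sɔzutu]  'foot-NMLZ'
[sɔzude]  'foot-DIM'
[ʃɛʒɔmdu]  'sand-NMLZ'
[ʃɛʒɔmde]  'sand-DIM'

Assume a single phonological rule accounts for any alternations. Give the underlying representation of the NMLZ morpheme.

The NMLZ suffix surfaces as [-du] and [-tu], depending on the final segment of the stem.
The DIM suffix, which begins with [d], is invariant after every stem; so [d] is not altered by any rule here.
So the underlying form is /-tu/, and voiceless stops become voiced after a nasal.

/-tu/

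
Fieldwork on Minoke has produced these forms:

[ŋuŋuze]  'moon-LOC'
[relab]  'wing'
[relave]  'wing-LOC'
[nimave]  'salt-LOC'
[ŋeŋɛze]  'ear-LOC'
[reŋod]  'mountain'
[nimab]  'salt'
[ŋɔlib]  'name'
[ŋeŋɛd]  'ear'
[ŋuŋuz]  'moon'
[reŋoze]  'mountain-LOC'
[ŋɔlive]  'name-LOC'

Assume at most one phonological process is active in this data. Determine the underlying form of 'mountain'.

/reŋod/

The root 'mountain' surfaces as [reŋod] and [reŋoze], with a stem-final [d] ~ [z] alternation.
If /z/ were underlying and a rule turned it into [d] in isolation, 'moon' would also alternate; but it has [z] in both [ŋuŋuz] and [ŋuŋuze].
The underlying segment must be /d/; voiced stops become fricatives between vowels, yielding [z] there.
Hence 'mountain' is /reŋod/ underlyingly.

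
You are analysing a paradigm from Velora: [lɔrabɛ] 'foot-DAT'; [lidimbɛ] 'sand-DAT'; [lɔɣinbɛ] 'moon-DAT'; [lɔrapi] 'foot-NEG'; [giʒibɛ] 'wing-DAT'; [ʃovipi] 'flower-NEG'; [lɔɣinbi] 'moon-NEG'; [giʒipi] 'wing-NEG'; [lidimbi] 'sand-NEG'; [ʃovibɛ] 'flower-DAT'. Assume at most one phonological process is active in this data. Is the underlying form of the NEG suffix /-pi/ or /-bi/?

The NEG morpheme has two allomorphs, [-bi] and [-pi].
The DAT suffix, which begins with [b], is invariant after every stem; so [b] is not altered by any rule here.
So the underlying form is /-pi/, and voiceless stops become voiced after a nasal.

/-pi/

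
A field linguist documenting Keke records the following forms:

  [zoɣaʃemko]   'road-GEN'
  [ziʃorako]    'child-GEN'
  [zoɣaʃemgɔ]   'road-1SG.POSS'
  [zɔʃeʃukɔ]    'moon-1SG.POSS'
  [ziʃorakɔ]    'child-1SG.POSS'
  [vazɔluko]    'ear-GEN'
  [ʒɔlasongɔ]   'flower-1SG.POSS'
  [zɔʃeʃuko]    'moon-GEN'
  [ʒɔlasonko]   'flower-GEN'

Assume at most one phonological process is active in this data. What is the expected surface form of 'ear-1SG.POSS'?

The 1SG.POSS suffix surfaces as [-gɔ] and [-kɔ], depending on the final segment of the stem.
The GEN suffix, which begins with [k], is invariant after every stem; so [k] is not altered by any rule here.
The 1SG.POSS suffix is therefore /-gɔ/ underlyingly, with post-vocalic devoicing: voiced stops become voiceless after a vowel.
After 'ear', which ends in a vowel, the suffix surfaces as [-kɔ], giving [vazɔlukɔ].

[vazɔlukɔ]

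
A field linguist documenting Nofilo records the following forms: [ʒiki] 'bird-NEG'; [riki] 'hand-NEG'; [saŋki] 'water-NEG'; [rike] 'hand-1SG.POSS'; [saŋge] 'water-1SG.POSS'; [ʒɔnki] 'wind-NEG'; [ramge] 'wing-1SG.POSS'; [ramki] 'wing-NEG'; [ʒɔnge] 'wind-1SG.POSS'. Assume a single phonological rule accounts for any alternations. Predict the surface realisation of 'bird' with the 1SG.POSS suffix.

The 1SG.POSS morpheme has two allomorphs, [-ge] and [-ke].
By contrast the NEG suffix keeps its initial [k] throughout — that segment must be underlying.
So the underlying form is /-ge/, and voiced stops become voiceless after a vowel.
After 'bird', which ends in a vowel, the suffix surfaces as [-ke], giving [ʒike].

[ʒike]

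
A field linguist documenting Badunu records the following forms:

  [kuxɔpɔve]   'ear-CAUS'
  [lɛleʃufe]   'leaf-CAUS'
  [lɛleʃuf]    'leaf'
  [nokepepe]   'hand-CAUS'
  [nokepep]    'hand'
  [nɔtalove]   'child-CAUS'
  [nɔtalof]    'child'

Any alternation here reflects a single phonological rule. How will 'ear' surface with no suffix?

The stem for 'child' ends in [v] in [nɔtalove] but [f] in [nɔtalof].
Compare 'leaf', with invariant [f] in [lɛleʃufe] and [lɛleʃuf]: an analysis with underlying /f/ and a rule producing [v] before the CAUS suffix would wrongly predict alternation here too.
So /v/ is underlying, and a rule of word-final obstruent devoicing — voiced obstruents become voiceless word-finally — gives [f].
From [kuxɔpɔve] the stem 'ear' is /kuxɔpɔv/; word-finally this yields [kuxɔpɔf].

[kuxɔpɔf]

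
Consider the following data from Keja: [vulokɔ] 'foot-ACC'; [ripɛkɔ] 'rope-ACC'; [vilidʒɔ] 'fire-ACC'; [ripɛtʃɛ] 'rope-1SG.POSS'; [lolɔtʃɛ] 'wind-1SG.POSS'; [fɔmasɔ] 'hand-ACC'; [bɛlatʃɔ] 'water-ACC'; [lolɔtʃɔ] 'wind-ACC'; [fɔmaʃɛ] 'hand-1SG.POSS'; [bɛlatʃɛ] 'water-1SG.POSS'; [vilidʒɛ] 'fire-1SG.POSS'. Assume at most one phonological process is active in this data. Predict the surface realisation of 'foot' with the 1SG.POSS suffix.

The root 'rope' surfaces as [ripɛtʃɛ] and [ripɛkɔ], with a stem-final [tʃ] ~ [k] alternation.
The stem 'wind' ([lolɔtʃɛ], [lolɔtʃɔ]) shows [tʃ] unchanged in both environments, so [tʃ] cannot be basic with [k] derived before the ACC suffix.
So /k/ is underlying, and a rule of palatalization before a front vowel — /k/ and /s/ become palato-alveolar [tʃ] and [ʃ] before a front vowel — gives [tʃ].
From [vulokɔ] the stem 'foot' is /vulok/; before a front vowel this yields [vulotʃɛ].

[vulotʃɛ]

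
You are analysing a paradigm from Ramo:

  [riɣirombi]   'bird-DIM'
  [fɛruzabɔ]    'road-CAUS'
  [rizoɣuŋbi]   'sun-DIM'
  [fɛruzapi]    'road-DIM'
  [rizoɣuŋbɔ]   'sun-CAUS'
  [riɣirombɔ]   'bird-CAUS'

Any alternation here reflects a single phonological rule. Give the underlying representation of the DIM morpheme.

/-pi/

The DIM suffix surfaces as [-bi] and [-pi], depending on the final segment of the stem.
By contrast the CAUS suffix keeps its initial [b] throughout — that segment must be underlying.
The DIM suffix is therefore /-pi/ underlyingly, with post-nasal voicing: voiceless stops become voiced after a nasal.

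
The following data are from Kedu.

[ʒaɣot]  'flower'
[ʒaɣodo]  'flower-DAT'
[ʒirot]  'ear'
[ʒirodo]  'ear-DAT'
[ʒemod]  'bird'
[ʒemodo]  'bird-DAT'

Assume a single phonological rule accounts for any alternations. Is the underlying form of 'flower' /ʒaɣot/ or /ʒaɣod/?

/ʒaɣot/

'flower' shows [t] ~ [d] at the end of the stem ([ʒaɣot] vs [ʒaɣodo]).
If /d/ were underlying and a rule turned it into [t] in isolation, 'bird' would also alternate; but it has [d] in both [ʒemod] and [ʒemodo].
So /t/ is underlying, and a rule of intervocalic voicing — voiceless stops become voiced between vowels — gives [d].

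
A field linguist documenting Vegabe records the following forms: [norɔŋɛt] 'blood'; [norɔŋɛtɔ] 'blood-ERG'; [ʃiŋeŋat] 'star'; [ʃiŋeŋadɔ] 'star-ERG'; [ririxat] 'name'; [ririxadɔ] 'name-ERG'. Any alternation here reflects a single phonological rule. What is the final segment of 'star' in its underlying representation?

/d/

The stem for 'star' ends in [t] in [ʃiŋeŋat] but [d] in [ʃiŋeŋadɔ].
The stem 'blood' ([norɔŋɛt], [norɔŋɛtɔ]) shows [t] unchanged in both environments, so [t] cannot be basic with [d] derived before the ERG suffix.
The underlying segment must be /d/; voiced obstruents become voiceless word-finally, yielding [t] there.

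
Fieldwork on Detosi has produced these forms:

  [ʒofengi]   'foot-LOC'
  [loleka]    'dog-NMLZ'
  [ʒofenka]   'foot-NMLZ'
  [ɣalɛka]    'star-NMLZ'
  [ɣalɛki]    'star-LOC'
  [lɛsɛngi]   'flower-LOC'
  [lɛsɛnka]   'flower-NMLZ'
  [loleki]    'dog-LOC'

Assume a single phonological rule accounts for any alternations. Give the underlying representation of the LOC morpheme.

The LOC morpheme has two allomorphs, [-gi] and [-ki].
The NMLZ suffix, which begins with [k], is invariant after every stem; so [k] is not altered by any rule here.
So the underlying form is /-gi/, and voiced stops become voiceless after a vowel.

/-gi/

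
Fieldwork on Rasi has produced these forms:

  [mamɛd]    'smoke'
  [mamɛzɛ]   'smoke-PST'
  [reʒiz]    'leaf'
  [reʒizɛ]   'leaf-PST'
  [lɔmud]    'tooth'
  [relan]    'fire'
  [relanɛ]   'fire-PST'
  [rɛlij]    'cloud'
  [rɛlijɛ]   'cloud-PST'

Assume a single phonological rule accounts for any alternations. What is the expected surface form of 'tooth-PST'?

The root 'smoke' surfaces as [mamɛd] and [mamɛzɛ], with a stem-final [d] ~ [z] alternation.
Compare 'leaf', with invariant [z] in [reʒiz] and [reʒizɛ]: an analysis with underlying /z/ and a rule producing [d] in isolation would wrongly predict alternation here too.
The alternation reflects intervocalic spirantization: voiced stops become fricatives between vowels. /d/ is underlying.
The one attested form of 'tooth', [lɔmud], shows underlying /lɔmud/. Applying the same rule between vowels gives [lɔmuzɛ].

[lɔmuzɛ]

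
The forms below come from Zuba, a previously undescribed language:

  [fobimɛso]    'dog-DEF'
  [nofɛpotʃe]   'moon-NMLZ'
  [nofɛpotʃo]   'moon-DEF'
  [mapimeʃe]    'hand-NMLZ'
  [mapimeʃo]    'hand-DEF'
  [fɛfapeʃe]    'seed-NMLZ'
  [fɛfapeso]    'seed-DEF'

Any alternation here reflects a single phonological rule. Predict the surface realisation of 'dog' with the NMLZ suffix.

In [fɛfapeʃe] and [fɛfapeso] the final segment of 'seed' alternates: [ʃ] ~ [s].
But 'hand' keeps [ʃ] in both environments ([mapimeʃe], [mapimeʃo]), so there is no rule changing /ʃ/ to [s] before the DEF suffix.
The alternation reflects palatalization before a front vowel: /s/ becomes palato-alveolar [ʃ] before a front vowel. /s/ is underlying.
The one attested form of 'dog', [fobimɛso], shows underlying /fobimɛs/. Applying the same rule before a front vowel gives [fobimɛʃe].

[fobimɛʃe]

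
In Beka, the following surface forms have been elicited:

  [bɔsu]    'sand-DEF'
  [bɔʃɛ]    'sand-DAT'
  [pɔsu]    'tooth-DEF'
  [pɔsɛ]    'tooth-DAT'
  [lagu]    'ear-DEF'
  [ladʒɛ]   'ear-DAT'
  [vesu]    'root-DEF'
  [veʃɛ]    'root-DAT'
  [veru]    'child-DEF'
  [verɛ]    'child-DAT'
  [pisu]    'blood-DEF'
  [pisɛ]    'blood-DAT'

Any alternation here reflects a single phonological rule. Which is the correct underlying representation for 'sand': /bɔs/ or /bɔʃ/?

The stem for 'sand' ends in [s] in [bɔsu] but [ʃ] in [bɔʃɛ].
The stem 'tooth' ([pɔsu], [pɔsɛ]) shows [s] unchanged in both environments, so [s] cannot be basic with [ʃ] derived before the DAT suffix.
So /ʃ/ is underlying, and a rule of depalatalization — palato-alveolar /dʒ/ and /ʃ/ become [g] and [s] when no front vowel follows — gives [s].

/bɔʃ/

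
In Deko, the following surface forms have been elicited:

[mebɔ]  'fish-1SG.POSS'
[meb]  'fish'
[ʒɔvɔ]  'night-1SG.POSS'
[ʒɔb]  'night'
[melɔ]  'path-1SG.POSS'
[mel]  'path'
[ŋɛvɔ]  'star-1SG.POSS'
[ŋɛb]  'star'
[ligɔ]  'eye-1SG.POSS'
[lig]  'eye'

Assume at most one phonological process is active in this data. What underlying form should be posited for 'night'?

'night' shows [v] ~ [b] at the end of the stem ([ʒɔvɔ] vs [ʒɔb]).
The stem 'fish' ([mebɔ], [meb]) shows [b] unchanged in both environments, so [b] cannot be basic with [v] derived before the 1SG.POSS suffix.
Therefore /v/ is basic and [b] is derived by word-final hardening (voiced fricatives become stops word-finally).
The underlying form of 'night' is therefore /ʒɔv/.

/ʒɔv/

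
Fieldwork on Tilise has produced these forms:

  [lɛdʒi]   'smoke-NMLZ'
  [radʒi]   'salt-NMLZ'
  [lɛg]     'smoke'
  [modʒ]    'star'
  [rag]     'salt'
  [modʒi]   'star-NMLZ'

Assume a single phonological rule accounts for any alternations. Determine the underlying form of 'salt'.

The stem for 'salt' ends in [dʒ] in [radʒi] but [g] in [rag].
If /dʒ/ were underlying and a rule turned it into [g] in isolation, 'star' would also alternate; but it has [dʒ] in both [modʒi] and [modʒ].
So /g/ is underlying, and a rule of palatalization before a front vowel — /g/ becomes palato-alveolar [dʒ] before a front vowel — gives [dʒ].
Hence 'salt' is /rag/ underlyingly.

/rag/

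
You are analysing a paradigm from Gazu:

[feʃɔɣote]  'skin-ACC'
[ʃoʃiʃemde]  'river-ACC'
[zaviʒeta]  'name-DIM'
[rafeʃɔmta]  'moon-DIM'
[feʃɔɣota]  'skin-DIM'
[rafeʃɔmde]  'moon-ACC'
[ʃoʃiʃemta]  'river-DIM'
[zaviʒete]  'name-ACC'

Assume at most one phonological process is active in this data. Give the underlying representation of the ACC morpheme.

/-de/

The ACC suffix surfaces as [-de] and [-te], depending on the final segment of the stem.
By contrast the DIM suffix keeps its initial [t] throughout — that segment must be underlying.
So the underlying form is /-de/, and voiced stops become voiceless after a vowel.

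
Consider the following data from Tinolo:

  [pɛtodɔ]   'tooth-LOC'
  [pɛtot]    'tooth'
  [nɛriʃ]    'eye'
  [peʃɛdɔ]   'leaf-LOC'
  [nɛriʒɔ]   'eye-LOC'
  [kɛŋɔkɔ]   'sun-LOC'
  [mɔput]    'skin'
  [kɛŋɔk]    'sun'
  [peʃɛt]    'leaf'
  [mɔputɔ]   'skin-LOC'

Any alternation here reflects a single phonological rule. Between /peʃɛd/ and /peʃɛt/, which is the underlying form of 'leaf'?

'leaf' shows [t] ~ [d] at the end of the stem ([peʃɛt] vs [peʃɛdɔ]).
But 'skin' keeps [t] in both environments ([mɔput], [mɔputɔ]), so there is no rule changing /t/ to [d] before the LOC suffix.
The alternation reflects word-final obstruent devoicing: voiced obstruents become voiceless word-finally. /d/ is underlying.

/peʃɛd/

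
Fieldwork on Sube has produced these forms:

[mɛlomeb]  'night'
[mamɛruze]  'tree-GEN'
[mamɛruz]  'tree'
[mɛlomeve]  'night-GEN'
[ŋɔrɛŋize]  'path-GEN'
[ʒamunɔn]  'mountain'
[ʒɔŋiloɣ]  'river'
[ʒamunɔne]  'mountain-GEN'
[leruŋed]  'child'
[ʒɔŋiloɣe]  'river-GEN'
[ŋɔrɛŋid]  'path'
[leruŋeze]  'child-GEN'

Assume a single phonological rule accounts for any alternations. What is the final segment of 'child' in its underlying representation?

/d/

'child' shows [d] ~ [z] at the end of the stem ([leruŋed] vs [leruŋeze]).
But 'tree' keeps [z] in both environments ([mamɛruz], [mamɛruze]), so there is no rule changing /z/ to [d] in isolation.
Therefore /d/ is basic and [z] is derived by intervocalic spirantization (voiced stops become fricatives between vowels).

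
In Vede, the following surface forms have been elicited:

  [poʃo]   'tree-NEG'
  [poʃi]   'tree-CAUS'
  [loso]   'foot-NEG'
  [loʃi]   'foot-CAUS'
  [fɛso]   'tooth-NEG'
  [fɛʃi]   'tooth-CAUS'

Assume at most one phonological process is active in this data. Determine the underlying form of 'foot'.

The root 'foot' surfaces as [loso] and [loʃi], with a stem-final [s] ~ [ʃ] alternation.
Compare 'tree', with invariant [ʃ] in [poʃo] and [poʃi]: an analysis with underlying /ʃ/ and a rule producing [s] before the NEG suffix would wrongly predict alternation here too.
The underlying segment must be /s/; /s/ becomes palato-alveolar [ʃ] before a front vowel, yielding [ʃ] there.
The underlying form of 'foot' is therefore /los/.

/los/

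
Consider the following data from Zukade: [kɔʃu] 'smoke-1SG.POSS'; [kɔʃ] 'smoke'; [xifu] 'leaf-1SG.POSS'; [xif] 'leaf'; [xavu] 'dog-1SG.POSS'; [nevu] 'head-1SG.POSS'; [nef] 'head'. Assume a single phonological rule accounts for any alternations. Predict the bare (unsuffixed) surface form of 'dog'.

[xaf]

'head' shows [v] ~ [f] at the end of the stem ([nevu] vs [nef]).
But 'leaf' keeps [f] in both environments ([xifu], [xif]), so there is no rule changing /f/ to [v] before the 1SG.POSS suffix.
The underlying segment must be /v/; voiced obstruents become voiceless word-finally, yielding [f] there.
From [xavu] the stem 'dog' is /xav/; word-finally this yields [xaf].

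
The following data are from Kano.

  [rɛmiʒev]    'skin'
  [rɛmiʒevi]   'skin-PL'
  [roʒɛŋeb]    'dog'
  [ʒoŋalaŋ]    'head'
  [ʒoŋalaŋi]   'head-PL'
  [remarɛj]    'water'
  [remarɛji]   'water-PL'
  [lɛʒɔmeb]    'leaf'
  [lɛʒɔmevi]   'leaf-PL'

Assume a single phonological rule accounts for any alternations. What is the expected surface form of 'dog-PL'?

In [lɛʒɔmeb] and [lɛʒɔmevi] the final segment of 'leaf' alternates: [b] ~ [v].
The stem 'skin' ([rɛmiʒev], [rɛmiʒevi]) shows [v] unchanged in both environments, so [v] cannot be basic with [b] derived in isolation.
Therefore /b/ is basic and [v] is derived by intervocalic spirantization (voiced stops become fricatives between vowels).
The one attested form of 'dog', [roʒɛŋeb], shows underlying /roʒɛŋeb/. Applying the same rule between vowels gives [roʒɛŋevi].

[roʒɛŋevi]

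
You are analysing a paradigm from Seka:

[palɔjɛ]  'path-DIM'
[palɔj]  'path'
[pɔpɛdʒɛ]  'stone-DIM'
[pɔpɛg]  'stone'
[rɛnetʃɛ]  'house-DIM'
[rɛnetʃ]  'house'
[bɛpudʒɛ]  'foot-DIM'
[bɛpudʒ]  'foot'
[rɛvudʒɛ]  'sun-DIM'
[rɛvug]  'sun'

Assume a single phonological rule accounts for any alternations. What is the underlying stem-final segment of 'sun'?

/g/

'sun' shows [dʒ] ~ [g] at the end of the stem ([rɛvudʒɛ] vs [rɛvug]).
But 'foot' keeps [dʒ] in both environments ([bɛpudʒɛ], [bɛpudʒ]), so there is no rule changing /dʒ/ to [g] in isolation.
Therefore /g/ is basic and [dʒ] is derived by palatalization before a front vowel (/g/ becomes palato-alveolar [dʒ] before a front vowel).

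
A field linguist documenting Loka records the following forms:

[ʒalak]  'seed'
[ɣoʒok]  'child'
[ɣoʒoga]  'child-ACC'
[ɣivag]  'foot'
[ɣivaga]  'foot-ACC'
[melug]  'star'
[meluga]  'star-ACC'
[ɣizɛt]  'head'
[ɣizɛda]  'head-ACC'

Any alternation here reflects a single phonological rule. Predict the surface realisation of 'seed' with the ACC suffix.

The stem for 'child' ends in [k] in [ɣoʒok] but [g] in [ɣoʒoga].
The stem 'foot' ([ɣivag], [ɣivaga]) shows [g] unchanged in both environments, so [g] cannot be basic with [k] derived in isolation.
The underlying segment must be /k/; voiceless stops become voiced between vowels, yielding [g] there.
From [ʒalak] the stem 'seed' is /ʒalak/; between vowels this yields [ʒalaga].

[ʒalaga]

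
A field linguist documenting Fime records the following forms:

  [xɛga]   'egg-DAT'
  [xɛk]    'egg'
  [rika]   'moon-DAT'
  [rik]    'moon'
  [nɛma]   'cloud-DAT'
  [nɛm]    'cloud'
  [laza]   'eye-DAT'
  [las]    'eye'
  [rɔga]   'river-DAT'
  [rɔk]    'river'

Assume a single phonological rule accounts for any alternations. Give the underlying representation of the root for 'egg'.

/xɛg/

In [xɛga] and [xɛk] the final segment of 'egg' alternates: [g] ~ [k].
But 'moon' keeps [k] in both environments ([rika], [rik]), so there is no rule changing /k/ to [g] before the DAT suffix.
The underlying segment must be /g/; voiced obstruents become voiceless word-finally, yielding [k] there.
So 'egg' = /xɛg/.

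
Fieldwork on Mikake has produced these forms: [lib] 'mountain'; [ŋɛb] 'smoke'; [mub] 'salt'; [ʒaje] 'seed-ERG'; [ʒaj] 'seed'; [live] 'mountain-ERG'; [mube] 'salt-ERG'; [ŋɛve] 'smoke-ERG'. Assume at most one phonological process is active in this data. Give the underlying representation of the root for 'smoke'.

In [ŋɛb] and [ŋɛve] the final segment of 'smoke' alternates: [b] ~ [v].
Compare 'salt', with invariant [b] in [mub] and [mube]: an analysis with underlying /b/ and a rule producing [v] before the ERG suffix would wrongly predict alternation here too.
The underlying segment must be /v/; voiced fricatives become stops word-finally, yielding [b] there.
Hence 'smoke' is /ŋɛv/ underlyingly.

/ŋɛv/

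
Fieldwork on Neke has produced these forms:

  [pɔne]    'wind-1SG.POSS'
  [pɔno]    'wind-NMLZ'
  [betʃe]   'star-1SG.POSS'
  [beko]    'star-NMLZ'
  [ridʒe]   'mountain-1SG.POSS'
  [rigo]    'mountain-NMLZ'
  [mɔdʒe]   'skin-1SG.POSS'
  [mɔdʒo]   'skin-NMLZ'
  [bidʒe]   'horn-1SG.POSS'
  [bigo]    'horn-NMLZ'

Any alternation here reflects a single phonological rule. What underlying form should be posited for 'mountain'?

The stem for 'mountain' ends in [dʒ] in [ridʒe] but [g] in [rigo].
If /dʒ/ were underlying and a rule turned it into [g] before the NMLZ suffix, 'skin' would also alternate; but it has [dʒ] in both [mɔdʒe] and [mɔdʒo].
The alternation reflects palatalization before a front vowel: /k/ and /g/ become palato-alveolar [tʃ] and [dʒ] before a front vowel. /g/ is underlying.

/rig/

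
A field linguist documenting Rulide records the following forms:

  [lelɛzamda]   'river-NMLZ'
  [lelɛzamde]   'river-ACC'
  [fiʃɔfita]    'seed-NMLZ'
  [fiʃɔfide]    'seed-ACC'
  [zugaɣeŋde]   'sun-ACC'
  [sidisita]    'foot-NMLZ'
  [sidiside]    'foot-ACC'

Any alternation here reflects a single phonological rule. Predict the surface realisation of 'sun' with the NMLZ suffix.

[zugaɣeŋda]

The NMLZ morpheme has two allomorphs, [-da] and [-ta].
By contrast the ACC suffix keeps its initial [d] throughout — that segment must be underlying.
So the underlying form is /-ta/, and voiceless stops become voiced after a nasal.
After 'sun', which ends in a nasal, the suffix surfaces as [-da], giving [zugaɣeŋda].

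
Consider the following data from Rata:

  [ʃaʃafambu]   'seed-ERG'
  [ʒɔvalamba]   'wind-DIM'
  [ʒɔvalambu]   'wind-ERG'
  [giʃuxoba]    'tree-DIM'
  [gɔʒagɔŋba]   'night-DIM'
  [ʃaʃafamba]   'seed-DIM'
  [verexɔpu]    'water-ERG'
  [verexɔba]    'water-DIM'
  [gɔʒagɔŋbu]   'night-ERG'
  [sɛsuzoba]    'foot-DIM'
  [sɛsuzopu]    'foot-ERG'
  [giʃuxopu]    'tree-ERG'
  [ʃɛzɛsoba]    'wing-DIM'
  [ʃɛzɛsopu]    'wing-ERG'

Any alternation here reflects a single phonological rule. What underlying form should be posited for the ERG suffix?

/-pu/

The ERG suffix surfaces as [-bu] and [-pu], depending on the final segment of the stem.
The DIM suffix, which begins with [b], is invariant after every stem; so [b] is not altered by any rule here.
So the underlying form is /-pu/, and voiceless stops become voiced after a nasal.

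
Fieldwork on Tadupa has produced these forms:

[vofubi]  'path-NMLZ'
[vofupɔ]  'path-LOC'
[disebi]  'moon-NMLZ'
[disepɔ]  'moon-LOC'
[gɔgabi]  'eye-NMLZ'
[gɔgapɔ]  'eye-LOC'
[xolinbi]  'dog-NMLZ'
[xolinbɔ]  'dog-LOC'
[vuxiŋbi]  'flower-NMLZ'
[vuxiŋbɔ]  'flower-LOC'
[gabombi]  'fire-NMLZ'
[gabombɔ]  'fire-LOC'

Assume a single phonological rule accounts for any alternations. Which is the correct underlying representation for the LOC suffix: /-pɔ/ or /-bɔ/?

/-pɔ/

The LOC morpheme has two allomorphs, [-bɔ] and [-pɔ].
By contrast the NMLZ suffix keeps its initial [b] throughout — that segment must be underlying.
So the underlying form is /-pɔ/, and voiceless stops become voiced after a nasal.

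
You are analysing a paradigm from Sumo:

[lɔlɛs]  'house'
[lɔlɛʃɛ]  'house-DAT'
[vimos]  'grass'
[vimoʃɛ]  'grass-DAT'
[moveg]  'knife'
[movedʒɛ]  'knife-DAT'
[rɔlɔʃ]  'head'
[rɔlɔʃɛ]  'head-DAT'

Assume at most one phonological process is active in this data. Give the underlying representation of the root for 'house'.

/lɔlɛs/

The stem for 'house' ends in [s] in [lɔlɛs] but [ʃ] in [lɔlɛʃɛ].
If /ʃ/ were underlying and a rule turned it into [s] in isolation, 'head' would also alternate; but it has [ʃ] in both [rɔlɔʃ] and [rɔlɔʃɛ].
So /s/ is underlying, and a rule of palatalization before a front vowel — /g/ and /s/ become palato-alveolar [dʒ] and [ʃ] before a front vowel — gives [ʃ].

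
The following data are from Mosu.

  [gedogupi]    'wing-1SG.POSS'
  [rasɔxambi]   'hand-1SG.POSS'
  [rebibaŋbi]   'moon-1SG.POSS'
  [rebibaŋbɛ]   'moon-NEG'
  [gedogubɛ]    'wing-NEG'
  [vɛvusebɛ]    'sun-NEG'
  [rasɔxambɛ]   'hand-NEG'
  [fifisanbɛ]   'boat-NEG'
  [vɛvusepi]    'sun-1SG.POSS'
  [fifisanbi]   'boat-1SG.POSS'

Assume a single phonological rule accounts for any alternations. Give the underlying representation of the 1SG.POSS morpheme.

The 1SG.POSS morpheme has two allomorphs, [-bi] and [-pi].
The NEG suffix, which begins with [b], is invariant after every stem; so [b] is not altered by any rule here.
The 1SG.POSS suffix is therefore /-pi/ underlyingly, with post-nasal voicing: voiceless stops become voiced after a nasal.

/-pi/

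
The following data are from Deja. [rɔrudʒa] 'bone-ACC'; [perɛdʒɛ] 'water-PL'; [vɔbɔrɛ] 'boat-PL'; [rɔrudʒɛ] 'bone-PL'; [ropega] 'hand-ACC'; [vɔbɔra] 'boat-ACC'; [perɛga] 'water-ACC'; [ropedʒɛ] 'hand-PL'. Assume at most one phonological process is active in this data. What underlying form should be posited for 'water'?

The stem for 'water' ends in [dʒ] in [perɛdʒɛ] but [g] in [perɛga].
But 'bone' keeps [dʒ] in both environments ([rɔrudʒɛ], [rɔrudʒa]), so there is no rule changing /dʒ/ to [g] before the ACC suffix.
So /g/ is underlying, and a rule of palatalization before a front vowel — /g/ becomes palato-alveolar [dʒ] before a front vowel — gives [dʒ].
So 'water' = /perɛg/.

/perɛg/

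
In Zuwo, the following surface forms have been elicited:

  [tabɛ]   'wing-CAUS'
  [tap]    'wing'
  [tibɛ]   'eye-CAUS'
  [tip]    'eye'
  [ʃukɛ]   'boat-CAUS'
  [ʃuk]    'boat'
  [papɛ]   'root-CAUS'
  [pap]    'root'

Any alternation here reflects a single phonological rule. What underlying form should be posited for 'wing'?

/tab/

The root 'wing' surfaces as [tabɛ] and [tap], with a stem-final [b] ~ [p] alternation.
But 'root' keeps [p] in both environments ([papɛ], [pap]), so there is no rule changing /p/ to [b] before the CAUS suffix.
The alternation reflects word-final obstruent devoicing: voiced obstruents become voiceless word-finally. /b/ is underlying.
The underlying form of 'wing' is therefore /tab/.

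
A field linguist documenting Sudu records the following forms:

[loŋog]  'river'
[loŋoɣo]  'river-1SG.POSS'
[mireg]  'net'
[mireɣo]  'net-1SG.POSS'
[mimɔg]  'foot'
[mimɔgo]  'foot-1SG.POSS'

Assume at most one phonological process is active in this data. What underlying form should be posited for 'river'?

'river' shows [g] ~ [ɣ] at the end of the stem ([loŋog] vs [loŋoɣo]).
But 'foot' keeps [g] in both environments ([mimɔg], [mimɔgo]), so there is no rule changing /g/ to [ɣ] before the 1SG.POSS suffix.
So /ɣ/ is underlying, and a rule of word-final hardening — voiced fricatives become stops word-finally — gives [g].
Hence 'river' is /loŋoɣ/ underlyingly.

/loŋoɣ/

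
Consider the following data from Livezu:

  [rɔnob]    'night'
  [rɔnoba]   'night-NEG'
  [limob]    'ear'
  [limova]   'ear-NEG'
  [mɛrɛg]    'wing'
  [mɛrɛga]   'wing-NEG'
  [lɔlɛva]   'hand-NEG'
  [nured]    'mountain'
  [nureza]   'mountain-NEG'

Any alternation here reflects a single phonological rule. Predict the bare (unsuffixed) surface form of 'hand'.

The stem for 'ear' ends in [b] in [limob] but [v] in [limova].
But 'night' keeps [b] in both environments ([rɔnob], [rɔnoba]), so there is no rule changing /b/ to [v] before the NEG suffix.
So /v/ is underlying, and a rule of word-final hardening — voiced fricatives become stops word-finally — gives [b].
The one attested form of 'hand', [lɔlɛva], shows underlying /lɔlɛv/. Applying the same rule word-finally gives [lɔlɛb].

[lɔlɛb]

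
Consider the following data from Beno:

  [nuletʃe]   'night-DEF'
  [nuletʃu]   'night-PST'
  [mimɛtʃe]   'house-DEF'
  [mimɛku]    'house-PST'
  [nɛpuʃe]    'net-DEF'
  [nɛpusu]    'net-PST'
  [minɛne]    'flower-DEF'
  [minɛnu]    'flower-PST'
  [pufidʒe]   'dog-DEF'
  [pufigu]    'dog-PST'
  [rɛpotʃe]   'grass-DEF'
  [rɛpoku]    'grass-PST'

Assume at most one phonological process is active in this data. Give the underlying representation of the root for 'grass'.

/rɛpok/

The root 'grass' surfaces as [rɛpotʃe] and [rɛpoku], with a stem-final [tʃ] ~ [k] alternation.
Compare 'night', with invariant [tʃ] in [nuletʃe] and [nuletʃu]: an analysis with underlying /tʃ/ and a rule producing [k] before the PST suffix would wrongly predict alternation here too.
Therefore /k/ is basic and [tʃ] is derived by palatalization before a front vowel (/k/, /g/ and /s/ become palato-alveolar [tʃ], [dʒ] and [ʃ] before a front vowel).
So 'grass' = /rɛpok/.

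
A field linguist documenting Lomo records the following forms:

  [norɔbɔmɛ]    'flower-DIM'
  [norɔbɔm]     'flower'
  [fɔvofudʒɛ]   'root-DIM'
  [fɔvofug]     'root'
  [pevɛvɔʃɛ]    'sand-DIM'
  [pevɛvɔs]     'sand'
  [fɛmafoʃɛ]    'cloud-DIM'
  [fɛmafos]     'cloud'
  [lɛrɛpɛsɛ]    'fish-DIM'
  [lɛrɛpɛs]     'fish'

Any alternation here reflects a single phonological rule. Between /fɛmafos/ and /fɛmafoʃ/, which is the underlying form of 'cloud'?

/fɛmafoʃ/

'cloud' shows [ʃ] ~ [s] at the end of the stem ([fɛmafoʃɛ] vs [fɛmafos]).
The stem 'fish' ([lɛrɛpɛsɛ], [lɛrɛpɛs]) shows [s] unchanged in both environments, so [s] cannot be basic with [ʃ] derived before the DIM suffix.
So /ʃ/ is underlying, and a rule of depalatalization — palato-alveolar /dʒ/ and /ʃ/ become [g] and [s] when no front vowel follows — gives [s].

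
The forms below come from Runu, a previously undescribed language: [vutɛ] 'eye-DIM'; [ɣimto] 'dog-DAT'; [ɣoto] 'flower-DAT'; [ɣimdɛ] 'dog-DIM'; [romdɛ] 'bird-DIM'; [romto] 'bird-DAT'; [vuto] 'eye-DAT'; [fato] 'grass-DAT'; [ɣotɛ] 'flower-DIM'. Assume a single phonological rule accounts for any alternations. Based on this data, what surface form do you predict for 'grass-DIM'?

The DIM morpheme has two allomorphs, [-dɛ] and [-tɛ].
The DAT suffix, which begins with [t], is invariant after every stem; so [t] is not altered by any rule here.
The DIM suffix is therefore /-dɛ/ underlyingly, with post-vocalic devoicing: voiced stops become voiceless after a vowel.
After 'grass', which ends in a vowel, the suffix surfaces as [-tɛ], giving [fatɛ].

[fatɛ]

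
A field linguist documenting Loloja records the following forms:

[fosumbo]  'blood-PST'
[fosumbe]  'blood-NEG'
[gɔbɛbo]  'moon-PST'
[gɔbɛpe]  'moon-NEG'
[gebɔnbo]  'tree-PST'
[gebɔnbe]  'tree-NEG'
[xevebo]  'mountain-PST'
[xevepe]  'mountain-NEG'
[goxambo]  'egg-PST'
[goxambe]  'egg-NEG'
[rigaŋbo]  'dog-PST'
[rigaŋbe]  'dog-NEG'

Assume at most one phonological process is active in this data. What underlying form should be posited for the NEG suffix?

The NEG morpheme has two allomorphs, [-be] and [-pe].
The PST suffix, which begins with [b], is invariant after every stem; so [b] is not altered by any rule here.
The NEG suffix is therefore /-pe/ underlyingly, with post-nasal voicing: voiceless stops become voiced after a nasal.

/-pe/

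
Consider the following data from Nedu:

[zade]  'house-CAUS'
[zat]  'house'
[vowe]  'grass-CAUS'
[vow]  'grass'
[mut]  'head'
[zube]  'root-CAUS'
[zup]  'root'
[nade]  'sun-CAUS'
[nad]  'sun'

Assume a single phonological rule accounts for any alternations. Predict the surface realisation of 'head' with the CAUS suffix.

The stem for 'house' ends in [d] in [zade] but [t] in [zat].
Compare 'sun', with invariant [d] in [nade] and [nad]: an analysis with underlying /d/ and a rule producing [t] in isolation would wrongly predict alternation here too.
The underlying segment must be /t/; voiceless stops become voiced between vowels, yielding [d] there.
The one attested form of 'head', [mut], shows underlying /mut/. Applying the same rule between vowels gives [mude].

[mude]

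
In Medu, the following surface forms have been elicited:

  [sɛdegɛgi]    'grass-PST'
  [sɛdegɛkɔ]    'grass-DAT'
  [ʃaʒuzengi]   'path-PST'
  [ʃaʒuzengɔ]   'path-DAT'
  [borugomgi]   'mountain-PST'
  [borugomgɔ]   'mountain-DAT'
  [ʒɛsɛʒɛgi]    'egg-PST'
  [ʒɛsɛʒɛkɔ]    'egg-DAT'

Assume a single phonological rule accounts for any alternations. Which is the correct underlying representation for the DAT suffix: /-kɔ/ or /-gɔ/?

The DAT morpheme has two allomorphs, [-gɔ] and [-kɔ].
The PST suffix, which begins with [g], is invariant after every stem; so [g] is not altered by any rule here.
The DAT suffix is therefore /-kɔ/ underlyingly, with post-nasal voicing: voiceless stops become voiced after a nasal.

/-kɔ/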